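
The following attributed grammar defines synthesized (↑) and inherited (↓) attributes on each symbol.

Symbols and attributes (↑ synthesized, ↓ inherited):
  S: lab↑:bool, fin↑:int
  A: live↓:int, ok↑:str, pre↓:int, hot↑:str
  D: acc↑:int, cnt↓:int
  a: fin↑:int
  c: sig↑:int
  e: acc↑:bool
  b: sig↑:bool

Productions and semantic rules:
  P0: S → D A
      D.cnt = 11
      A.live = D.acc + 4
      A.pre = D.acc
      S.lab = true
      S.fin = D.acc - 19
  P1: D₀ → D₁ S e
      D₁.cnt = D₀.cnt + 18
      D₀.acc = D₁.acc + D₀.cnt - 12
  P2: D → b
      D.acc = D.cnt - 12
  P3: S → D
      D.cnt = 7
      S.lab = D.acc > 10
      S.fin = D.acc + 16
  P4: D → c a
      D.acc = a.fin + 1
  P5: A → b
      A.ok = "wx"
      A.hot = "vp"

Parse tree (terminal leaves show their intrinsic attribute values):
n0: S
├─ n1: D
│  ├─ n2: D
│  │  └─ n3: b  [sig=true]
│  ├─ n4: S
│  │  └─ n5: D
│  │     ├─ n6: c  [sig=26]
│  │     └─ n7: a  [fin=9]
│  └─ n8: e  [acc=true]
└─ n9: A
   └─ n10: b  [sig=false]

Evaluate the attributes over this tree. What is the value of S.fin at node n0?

-3

1. n1.cnt = 11  [11]
2. n2.cnt = 29  [D₀.cnt + 18]
3. n3.sig = true  [terminal]
4. n2.acc = 17  [D.cnt - 12]
5. n5.cnt = 7  [7]
6. n6.sig = 26  [terminal]
7. n7.fin = 9  [terminal]
8. n5.acc = 10  [a.fin + 1]
9. n4.lab = false  [D.acc > 10]
10. n4.fin = 26  [D.acc + 16]
11. n8.acc = true  [terminal]
12. n1.acc = 16  [D₁.acc + D₀.cnt - 12]
13. n9.live = 20  [D.acc + 4]
14. n9.pre = 16  [D.acc]
15. n10.sig = false  [terminal]
16. n9.ok = "wx"  ["wx"]
17. n9.hot = "vp"  ["vp"]
18. n0.lab = true  [true]
19. n0.fin = -3  [D.acc - 19]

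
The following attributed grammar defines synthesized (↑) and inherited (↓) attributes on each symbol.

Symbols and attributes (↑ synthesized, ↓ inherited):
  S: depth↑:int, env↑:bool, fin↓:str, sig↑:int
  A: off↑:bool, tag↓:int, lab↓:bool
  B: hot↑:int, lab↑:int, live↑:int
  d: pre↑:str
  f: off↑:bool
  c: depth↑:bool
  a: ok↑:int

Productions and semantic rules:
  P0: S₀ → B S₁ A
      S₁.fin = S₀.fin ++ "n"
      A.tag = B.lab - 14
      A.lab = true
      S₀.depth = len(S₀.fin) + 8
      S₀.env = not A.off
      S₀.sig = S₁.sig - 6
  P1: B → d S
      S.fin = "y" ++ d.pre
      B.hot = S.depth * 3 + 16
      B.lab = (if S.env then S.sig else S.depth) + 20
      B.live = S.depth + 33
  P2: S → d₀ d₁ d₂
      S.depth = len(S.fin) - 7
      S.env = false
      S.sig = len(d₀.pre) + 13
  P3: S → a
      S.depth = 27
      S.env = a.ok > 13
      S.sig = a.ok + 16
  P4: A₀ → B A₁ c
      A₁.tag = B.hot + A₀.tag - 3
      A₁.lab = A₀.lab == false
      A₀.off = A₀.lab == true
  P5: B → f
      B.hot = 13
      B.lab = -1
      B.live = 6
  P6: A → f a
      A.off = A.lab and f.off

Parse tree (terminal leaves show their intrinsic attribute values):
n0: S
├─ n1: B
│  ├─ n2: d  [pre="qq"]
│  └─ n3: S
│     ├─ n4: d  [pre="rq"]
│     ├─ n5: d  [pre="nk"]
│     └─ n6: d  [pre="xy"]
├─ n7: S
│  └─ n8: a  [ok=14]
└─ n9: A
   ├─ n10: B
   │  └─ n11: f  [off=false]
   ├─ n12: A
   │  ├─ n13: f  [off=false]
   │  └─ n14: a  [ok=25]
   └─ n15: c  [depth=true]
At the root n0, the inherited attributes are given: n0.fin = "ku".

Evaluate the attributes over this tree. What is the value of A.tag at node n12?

1. n0.fin = "ku"  [given at root]
2. n2.pre = "qq"  [terminal]
3. n3.fin = "yqq"  ["y" ++ d.pre]
4. n4.pre = "rq"  [terminal]
5. n5.pre = "nk"  [terminal]
6. n6.pre = "xy"  [terminal]
7. n3.depth = -4  [len(S.fin) - 7]
8. n3.env = false  [false]
9. n3.sig = 15  [len(d₀.pre) + 13]
10. n1.hot = 4  [S.depth * 3 + 16]
11. n1.lab = 16  [(if S.env then S.sig else S.depth) + 20]
12. n1.live = 29  [S.depth + 33]
13. n7.fin = "kun"  [S₀.fin ++ "n"]
14. n8.ok = 14  [terminal]
15. n7.depth = 27  [27]
16. n7.env = true  [a.ok > 13]
17. n7.sig = 30  [a.ok + 16]
18. n9.tag = 2  [B.lab - 14]
19. n9.lab = true  [true]
20. n11.off = false  [terminal]
21. n10.hot = 13  [13]
22. n10.lab = -1  [-1]
23. n10.live = 6  [6]
24. n12.tag = 12  [B.hot + A₀.tag - 3]
25. n12.lab = false  [A₀.lab == false]
26. n13.off = false  [terminal]
27. n14.ok = 25  [terminal]
28. n12.off = false  [A.lab and f.off]
29. n15.depth = true  [terminal]
30. n9.off = true  [A₀.lab == true]
31. n0.depth = 10  [len(S₀.fin) + 8]
32. n0.env = false  [not A.off]
33. n0.sig = 24  [S₁.sig - 6]

12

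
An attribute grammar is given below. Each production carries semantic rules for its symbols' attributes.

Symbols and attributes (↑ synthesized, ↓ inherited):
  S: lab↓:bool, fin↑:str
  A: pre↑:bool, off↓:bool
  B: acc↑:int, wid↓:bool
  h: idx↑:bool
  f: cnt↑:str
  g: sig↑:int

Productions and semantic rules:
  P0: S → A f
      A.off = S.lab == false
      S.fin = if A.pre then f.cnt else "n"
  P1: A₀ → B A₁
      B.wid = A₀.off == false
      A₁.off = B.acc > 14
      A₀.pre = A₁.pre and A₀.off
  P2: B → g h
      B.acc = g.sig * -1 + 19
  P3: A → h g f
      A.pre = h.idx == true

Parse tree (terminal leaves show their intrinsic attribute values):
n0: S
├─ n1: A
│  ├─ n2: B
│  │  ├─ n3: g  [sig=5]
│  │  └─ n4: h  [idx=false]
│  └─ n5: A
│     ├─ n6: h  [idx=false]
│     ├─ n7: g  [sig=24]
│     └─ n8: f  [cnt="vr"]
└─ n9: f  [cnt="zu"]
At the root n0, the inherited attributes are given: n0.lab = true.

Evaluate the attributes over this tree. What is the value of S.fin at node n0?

1. n0.lab = true  [given at root]
2. n1.off = false  [S.lab == false]
3. n2.wid = true  [A₀.off == false]
4. n3.sig = 5  [terminal]
5. n4.idx = false  [terminal]
6. n2.acc = 14  [g.sig * -1 + 19]
7. n5.off = false  [B.acc > 14]
8. n6.idx = false  [terminal]
9. n7.sig = 24  [terminal]
10. n8.cnt = "vr"  [terminal]
11. n5.pre = false  [h.idx == true]
12. n1.pre = false  [A₁.pre and A₀.off]
13. n9.cnt = "zu"  [terminal]
14. n0.fin = "n"  [if A.pre then f.cnt else "n"]

"n"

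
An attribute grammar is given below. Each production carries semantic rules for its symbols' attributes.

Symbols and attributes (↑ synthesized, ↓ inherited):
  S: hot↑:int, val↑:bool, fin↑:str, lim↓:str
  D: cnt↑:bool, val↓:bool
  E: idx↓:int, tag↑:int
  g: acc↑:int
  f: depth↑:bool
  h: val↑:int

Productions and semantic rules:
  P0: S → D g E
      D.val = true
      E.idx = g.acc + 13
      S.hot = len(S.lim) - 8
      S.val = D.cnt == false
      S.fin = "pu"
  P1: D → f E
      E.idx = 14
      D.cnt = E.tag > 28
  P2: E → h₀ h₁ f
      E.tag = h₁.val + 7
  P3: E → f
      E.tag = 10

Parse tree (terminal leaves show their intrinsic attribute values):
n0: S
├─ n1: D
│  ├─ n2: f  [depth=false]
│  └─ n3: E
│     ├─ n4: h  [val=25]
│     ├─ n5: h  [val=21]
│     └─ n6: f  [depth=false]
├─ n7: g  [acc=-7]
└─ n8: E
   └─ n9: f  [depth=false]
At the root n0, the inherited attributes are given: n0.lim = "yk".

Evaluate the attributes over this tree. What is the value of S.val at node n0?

1. n0.lim = "yk"  [given at root]
2. n1.val = true  [true]
3. n2.depth = false  [terminal]
4. n3.idx = 14  [14]
5. n4.val = 25  [terminal]
6. n5.val = 21  [terminal]
7. n6.depth = false  [terminal]
8. n3.tag = 28  [h₁.val + 7]
9. n1.cnt = false  [E.tag > 28]
10. n7.acc = -7  [terminal]
11. n8.idx = 6  [g.acc + 13]
12. n9.depth = false  [terminal]
13. n8.tag = 10  [10]
14. n0.hot = -6  [len(S.lim) - 8]
15. n0.val = true  [D.cnt == false]
16. n0.fin = "pu"  ["pu"]

true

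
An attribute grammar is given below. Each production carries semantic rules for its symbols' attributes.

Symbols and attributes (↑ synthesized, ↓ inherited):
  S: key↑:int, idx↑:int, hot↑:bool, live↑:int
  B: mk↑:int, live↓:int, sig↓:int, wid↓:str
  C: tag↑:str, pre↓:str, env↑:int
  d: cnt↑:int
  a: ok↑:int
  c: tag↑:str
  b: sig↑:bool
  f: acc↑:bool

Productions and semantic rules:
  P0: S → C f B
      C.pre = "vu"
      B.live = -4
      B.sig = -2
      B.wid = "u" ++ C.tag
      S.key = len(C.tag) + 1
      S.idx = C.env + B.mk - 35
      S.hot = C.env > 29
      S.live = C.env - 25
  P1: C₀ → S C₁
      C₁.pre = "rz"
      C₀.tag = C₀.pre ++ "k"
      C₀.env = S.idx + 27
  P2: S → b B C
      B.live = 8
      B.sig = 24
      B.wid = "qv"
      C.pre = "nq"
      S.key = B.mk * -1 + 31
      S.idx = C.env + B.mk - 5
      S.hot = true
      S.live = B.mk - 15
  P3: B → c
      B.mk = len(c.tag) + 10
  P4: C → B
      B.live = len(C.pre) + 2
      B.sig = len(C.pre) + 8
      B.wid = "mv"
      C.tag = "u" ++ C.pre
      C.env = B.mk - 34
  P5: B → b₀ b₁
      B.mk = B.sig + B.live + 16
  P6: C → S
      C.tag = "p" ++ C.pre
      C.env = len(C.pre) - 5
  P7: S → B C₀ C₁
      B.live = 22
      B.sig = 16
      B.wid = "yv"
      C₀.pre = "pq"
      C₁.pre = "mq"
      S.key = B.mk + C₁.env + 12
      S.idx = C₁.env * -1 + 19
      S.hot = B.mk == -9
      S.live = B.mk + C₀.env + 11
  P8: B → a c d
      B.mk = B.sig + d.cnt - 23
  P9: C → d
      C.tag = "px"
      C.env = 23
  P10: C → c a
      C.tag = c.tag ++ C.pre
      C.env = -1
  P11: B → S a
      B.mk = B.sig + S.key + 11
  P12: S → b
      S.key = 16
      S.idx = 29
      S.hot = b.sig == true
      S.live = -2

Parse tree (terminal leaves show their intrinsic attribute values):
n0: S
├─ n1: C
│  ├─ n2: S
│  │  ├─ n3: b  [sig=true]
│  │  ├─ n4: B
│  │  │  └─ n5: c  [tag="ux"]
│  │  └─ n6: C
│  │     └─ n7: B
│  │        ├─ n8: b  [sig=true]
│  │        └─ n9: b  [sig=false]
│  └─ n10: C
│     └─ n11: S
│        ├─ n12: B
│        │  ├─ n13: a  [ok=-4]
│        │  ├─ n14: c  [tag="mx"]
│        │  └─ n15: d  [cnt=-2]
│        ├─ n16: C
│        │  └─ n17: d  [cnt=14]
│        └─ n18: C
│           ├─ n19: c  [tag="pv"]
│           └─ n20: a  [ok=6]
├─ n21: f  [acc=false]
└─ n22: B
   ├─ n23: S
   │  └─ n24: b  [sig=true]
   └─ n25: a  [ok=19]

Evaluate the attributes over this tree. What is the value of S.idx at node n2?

3

1. n1.pre = "vu"  ["vu"]
2. n3.sig = true  [terminal]
3. n4.live = 8  [8]
4. n4.sig = 24  [24]
5. n4.wid = "qv"  ["qv"]
6. n5.tag = "ux"  [terminal]
7. n4.mk = 12  [len(c.tag) + 10]
8. n6.pre = "nq"  ["nq"]
9. n7.live = 4  [len(C.pre) + 2]
10. n7.sig = 10  [len(C.pre) + 8]
11. n7.wid = "mv"  ["mv"]
12. n8.sig = true  [terminal]
13. n9.sig = false  [terminal]
14. n7.mk = 30  [B.sig + B.live + 16]
15. n6.tag = "unq"  ["u" ++ C.pre]
16. n6.env = -4  [B.mk - 34]
17. n2.key = 19  [B.mk * -1 + 31]
18. n2.idx = 3  [C.env + B.mk - 5]
19. n2.hot = true  [true]
20. n2.live = -3  [B.mk - 15]
21. n10.pre = "rz"  ["rz"]
22. n12.live = 22  [22]
23. n12.sig = 16  [16]
24. n12.wid = "yv"  ["yv"]
25. n13.ok = -4  [terminal]
26. n14.tag = "mx"  [terminal]
27. n15.cnt = -2  [terminal]
28. n12.mk = -9  [B.sig + d.cnt - 23]
29. n16.pre = "pq"  ["pq"]
30. n17.cnt = 14  [terminal]
31. n16.tag = "px"  ["px"]
32. n16.env = 23  [23]
33. n18.pre = "mq"  ["mq"]
34. n19.tag = "pv"  [terminal]
35. n20.ok = 6  [terminal]
36. n18.tag = "pvmq"  [c.tag ++ C.pre]
37. n18.env = -1  [-1]
38. n11.key = 2  [B.mk + C₁.env + 12]
39. n11.idx = 20  [C₁.env * -1 + 19]
40. n11.hot = true  [B.mk == -9]
41. n11.live = 25  [B.mk + C₀.env + 11]
42. n10.tag = "prz"  ["p" ++ C.pre]
43. n10.env = -3  [len(C.pre) - 5]
44. n1.tag = "vuk"  [C₀.pre ++ "k"]
45. n1.env = 30  [S.idx + 27]
46. n21.acc = false  [terminal]
47. n22.live = -4  [-4]
48. n22.sig = -2  [-2]
49. n22.wid = "uvuk"  ["u" ++ C.tag]
50. n24.sig = true  [terminal]
51. n23.key = 16  [16]
52. n23.idx = 29  [29]
53. n23.hot = true  [b.sig == true]
54. n23.live = -2  [-2]
55. n25.ok = 19  [terminal]
56. n22.mk = 25  [B.sig + S.key + 11]
57. n0.key = 4  [len(C.tag) + 1]
58. n0.idx = 20  [C.env + B.mk - 35]
59. n0.hot = true  [C.env > 29]
60. n0.live = 5  [C.env - 25]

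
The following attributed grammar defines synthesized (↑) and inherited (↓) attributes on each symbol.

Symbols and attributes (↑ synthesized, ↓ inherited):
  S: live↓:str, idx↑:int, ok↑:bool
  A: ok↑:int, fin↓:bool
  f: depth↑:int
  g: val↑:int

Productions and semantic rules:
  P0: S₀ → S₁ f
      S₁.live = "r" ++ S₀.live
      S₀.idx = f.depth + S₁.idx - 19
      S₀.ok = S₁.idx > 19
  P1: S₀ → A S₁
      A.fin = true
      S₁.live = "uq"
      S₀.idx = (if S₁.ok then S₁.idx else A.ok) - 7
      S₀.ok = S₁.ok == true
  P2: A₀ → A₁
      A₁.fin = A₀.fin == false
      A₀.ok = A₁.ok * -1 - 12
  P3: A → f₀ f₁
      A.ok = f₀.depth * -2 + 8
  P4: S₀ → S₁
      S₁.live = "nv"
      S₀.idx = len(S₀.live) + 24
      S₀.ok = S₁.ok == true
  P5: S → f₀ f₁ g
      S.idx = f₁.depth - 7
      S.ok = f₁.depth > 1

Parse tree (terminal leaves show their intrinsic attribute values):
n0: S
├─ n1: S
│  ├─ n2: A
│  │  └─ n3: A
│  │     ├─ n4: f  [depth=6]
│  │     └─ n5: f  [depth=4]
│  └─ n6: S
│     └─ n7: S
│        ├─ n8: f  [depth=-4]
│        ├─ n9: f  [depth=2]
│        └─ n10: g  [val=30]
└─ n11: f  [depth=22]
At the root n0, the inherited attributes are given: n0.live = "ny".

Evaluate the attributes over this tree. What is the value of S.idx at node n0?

22

1. n0.live = "ny"  [given at root]
2. n1.live = "rny"  ["r" ++ S₀.live]
3. n2.fin = true  [true]
4. n3.fin = false  [A₀.fin == false]
5. n4.depth = 6  [terminal]
6. n5.depth = 4  [terminal]
7. n3.ok = -4  [f₀.depth * -2 + 8]
8. n2.ok = -8  [A₁.ok * -1 - 12]
9. n6.live = "uq"  ["uq"]
10. n7.live = "nv"  ["nv"]
11. n8.depth = -4  [terminal]
12. n9.depth = 2  [terminal]
13. n10.val = 30  [terminal]
14. n7.idx = -5  [f₁.depth - 7]
15. n7.ok = true  [f₁.depth > 1]
16. n6.idx = 26  [len(S₀.live) + 24]
17. n6.ok = true  [S₁.ok == true]
18. n1.idx = 19  [(if S₁.ok then S₁.idx else A.ok) - 7]
19. n1.ok = true  [S₁.ok == true]
20. n11.depth = 22  [terminal]
21. n0.idx = 22  [f.depth + S₁.idx - 19]
22. n0.ok = false  [S₁.idx > 19]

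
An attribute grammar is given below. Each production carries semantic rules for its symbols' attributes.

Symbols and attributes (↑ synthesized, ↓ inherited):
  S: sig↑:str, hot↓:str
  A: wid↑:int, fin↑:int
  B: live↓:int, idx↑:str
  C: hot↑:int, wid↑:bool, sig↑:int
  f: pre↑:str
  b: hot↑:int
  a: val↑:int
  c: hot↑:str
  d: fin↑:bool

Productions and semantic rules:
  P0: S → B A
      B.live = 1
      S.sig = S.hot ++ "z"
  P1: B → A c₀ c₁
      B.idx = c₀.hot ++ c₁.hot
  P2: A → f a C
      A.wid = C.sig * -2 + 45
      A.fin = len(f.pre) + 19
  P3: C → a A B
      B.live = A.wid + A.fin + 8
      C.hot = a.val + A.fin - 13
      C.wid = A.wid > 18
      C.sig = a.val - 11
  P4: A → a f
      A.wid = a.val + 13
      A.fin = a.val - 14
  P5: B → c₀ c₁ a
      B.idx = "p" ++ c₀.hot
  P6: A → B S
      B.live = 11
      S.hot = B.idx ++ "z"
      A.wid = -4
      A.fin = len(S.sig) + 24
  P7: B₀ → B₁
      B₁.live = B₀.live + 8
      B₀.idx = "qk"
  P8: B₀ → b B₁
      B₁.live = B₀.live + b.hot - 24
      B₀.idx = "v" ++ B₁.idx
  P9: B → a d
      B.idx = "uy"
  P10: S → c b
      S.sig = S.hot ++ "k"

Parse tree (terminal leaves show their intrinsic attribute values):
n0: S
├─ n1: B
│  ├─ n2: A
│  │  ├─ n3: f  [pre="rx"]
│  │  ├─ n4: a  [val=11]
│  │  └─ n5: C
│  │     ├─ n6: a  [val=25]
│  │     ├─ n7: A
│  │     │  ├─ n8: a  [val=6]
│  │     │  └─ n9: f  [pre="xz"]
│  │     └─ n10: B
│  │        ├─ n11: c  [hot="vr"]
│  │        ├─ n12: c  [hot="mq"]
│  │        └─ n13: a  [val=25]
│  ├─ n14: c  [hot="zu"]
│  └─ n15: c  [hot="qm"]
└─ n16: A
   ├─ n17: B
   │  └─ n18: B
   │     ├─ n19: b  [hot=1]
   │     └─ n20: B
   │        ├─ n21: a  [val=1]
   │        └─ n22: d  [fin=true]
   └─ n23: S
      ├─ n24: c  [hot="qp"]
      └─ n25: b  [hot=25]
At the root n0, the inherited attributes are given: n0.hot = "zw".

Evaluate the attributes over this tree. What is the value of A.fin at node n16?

1. n0.hot = "zw"  [given at root]
2. n1.live = 1  [1]
3. n3.pre = "rx"  [terminal]
4. n4.val = 11  [terminal]
5. n6.val = 25  [terminal]
6. n8.val = 6  [terminal]
7. n9.pre = "xz"  [terminal]
8. n7.wid = 19  [a.val + 13]
9. n7.fin = -8  [a.val - 14]
10. n10.live = 19  [A.wid + A.fin + 8]
11. n11.hot = "vr"  [terminal]
12. n12.hot = "mq"  [terminal]
13. n13.val = 25  [terminal]
14. n10.idx = "pvr"  ["p" ++ c₀.hot]
15. n5.hot = 4  [a.val + A.fin - 13]
16. n5.wid = true  [A.wid > 18]
17. n5.sig = 14  [a.val - 11]
18. n2.wid = 17  [C.sig * -2 + 45]
19. n2.fin = 21  [len(f.pre) + 19]
20. n14.hot = "zu"  [terminal]
21. n15.hot = "qm"  [terminal]
22. n1.idx = "zuqm"  [c₀.hot ++ c₁.hot]
23. n17.live = 11  [11]
24. n18.live = 19  [B₀.live + 8]
25. n19.hot = 1  [terminal]
26. n20.live = -4  [B₀.live + b.hot - 24]
27. n21.val = 1  [terminal]
28. n22.fin = true  [terminal]
29. n20.idx = "uy"  ["uy"]
30. n18.idx = "vuy"  ["v" ++ B₁.idx]
31. n17.idx = "qk"  ["qk"]
32. n23.hot = "qkz"  [B.idx ++ "z"]
33. n24.hot = "qp"  [terminal]
34. n25.hot = 25  [terminal]
35. n23.sig = "qkzk"  [S.hot ++ "k"]
36. n16.wid = -4  [-4]
37. n16.fin = 28  [len(S.sig) + 24]
38. n0.sig = "zwz"  [S.hot ++ "z"]

28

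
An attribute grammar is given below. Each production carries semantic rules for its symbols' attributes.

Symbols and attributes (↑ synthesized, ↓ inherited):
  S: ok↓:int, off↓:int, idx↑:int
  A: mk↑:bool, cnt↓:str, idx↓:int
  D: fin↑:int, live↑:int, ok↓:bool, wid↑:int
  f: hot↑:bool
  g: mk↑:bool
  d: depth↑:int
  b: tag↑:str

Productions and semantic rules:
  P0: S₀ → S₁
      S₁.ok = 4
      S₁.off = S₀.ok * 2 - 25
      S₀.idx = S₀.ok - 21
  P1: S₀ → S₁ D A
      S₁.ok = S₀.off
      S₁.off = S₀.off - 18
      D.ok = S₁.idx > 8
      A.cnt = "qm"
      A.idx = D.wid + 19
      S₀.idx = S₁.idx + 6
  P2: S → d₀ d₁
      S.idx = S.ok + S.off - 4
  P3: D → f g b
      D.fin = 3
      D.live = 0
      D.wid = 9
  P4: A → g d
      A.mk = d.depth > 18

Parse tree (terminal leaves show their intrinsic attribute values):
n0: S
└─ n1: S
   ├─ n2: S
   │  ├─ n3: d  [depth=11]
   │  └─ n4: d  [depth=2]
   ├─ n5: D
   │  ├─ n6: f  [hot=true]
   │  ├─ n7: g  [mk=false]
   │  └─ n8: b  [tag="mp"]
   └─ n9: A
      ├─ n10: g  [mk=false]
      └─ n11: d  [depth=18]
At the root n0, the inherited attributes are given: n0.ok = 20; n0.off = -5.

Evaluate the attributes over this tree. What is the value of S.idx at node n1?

1. n0.ok = 20  [given at root]
2. n0.off = -5  [given at root]
3. n1.ok = 4  [4]
4. n1.off = 15  [S₀.ok * 2 - 25]
5. n2.ok = 15  [S₀.off]
6. n2.off = -3  [S₀.off - 18]
7. n3.depth = 11  [terminal]
8. n4.depth = 2  [terminal]
9. n2.idx = 8  [S.ok + S.off - 4]
10. n5.ok = false  [S₁.idx > 8]
11. n6.hot = true  [terminal]
12. n7.mk = false  [terminal]
13. n8.tag = "mp"  [terminal]
14. n5.fin = 3  [3]
15. n5.live = 0  [0]
16. n5.wid = 9  [9]
17. n9.cnt = "qm"  ["qm"]
18. n9.idx = 28  [D.wid + 19]
19. n10.mk = false  [terminal]
20. n11.depth = 18  [terminal]
21. n9.mk = false  [d.depth > 18]
22. n1.idx = 14  [S₁.idx + 6]
23. n0.idx = -1  [S₀.ok - 21]

14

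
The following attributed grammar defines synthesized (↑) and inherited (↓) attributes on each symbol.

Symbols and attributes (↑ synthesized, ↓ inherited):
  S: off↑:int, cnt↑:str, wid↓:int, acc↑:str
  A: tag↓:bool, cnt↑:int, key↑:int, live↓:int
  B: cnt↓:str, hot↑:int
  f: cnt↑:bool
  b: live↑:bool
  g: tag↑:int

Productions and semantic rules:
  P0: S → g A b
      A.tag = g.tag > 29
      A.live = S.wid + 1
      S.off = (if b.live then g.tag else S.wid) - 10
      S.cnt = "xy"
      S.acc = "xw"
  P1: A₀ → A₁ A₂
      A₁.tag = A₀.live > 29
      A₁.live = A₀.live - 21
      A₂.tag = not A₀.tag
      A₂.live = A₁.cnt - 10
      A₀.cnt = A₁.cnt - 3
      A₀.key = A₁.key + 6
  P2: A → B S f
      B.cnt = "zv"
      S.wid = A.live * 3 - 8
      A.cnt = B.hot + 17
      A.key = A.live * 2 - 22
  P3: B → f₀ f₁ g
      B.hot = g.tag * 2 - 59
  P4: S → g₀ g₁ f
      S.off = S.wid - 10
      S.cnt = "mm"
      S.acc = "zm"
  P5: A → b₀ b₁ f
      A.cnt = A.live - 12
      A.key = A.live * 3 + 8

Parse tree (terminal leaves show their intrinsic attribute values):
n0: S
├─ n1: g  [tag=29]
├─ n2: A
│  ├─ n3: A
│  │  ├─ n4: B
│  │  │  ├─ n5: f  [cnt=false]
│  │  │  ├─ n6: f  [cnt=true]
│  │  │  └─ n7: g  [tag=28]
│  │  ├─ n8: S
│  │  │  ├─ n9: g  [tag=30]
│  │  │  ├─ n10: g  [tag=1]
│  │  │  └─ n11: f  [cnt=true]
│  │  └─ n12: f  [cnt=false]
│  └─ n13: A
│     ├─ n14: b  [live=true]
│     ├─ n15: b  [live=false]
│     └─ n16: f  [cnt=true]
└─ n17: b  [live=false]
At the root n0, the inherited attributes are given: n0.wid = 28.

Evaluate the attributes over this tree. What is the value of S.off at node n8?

6

1. n0.wid = 28  [given at root]
2. n1.tag = 29  [terminal]
3. n2.tag = false  [g.tag > 29]
4. n2.live = 29  [S.wid + 1]
5. n3.tag = false  [A₀.live > 29]
6. n3.live = 8  [A₀.live - 21]
7. n4.cnt = "zv"  ["zv"]
8. n5.cnt = false  [terminal]
9. n6.cnt = true  [terminal]
10. n7.tag = 28  [terminal]
11. n4.hot = -3  [g.tag * 2 - 59]
12. n8.wid = 16  [A.live * 3 - 8]
13. n9.tag = 30  [terminal]
14. n10.tag = 1  [terminal]
15. n11.cnt = true  [terminal]
16. n8.off = 6  [S.wid - 10]
17. n8.cnt = "mm"  ["mm"]
18. n8.acc = "zm"  ["zm"]
19. n12.cnt = false  [terminal]
20. n3.cnt = 14  [B.hot + 17]
21. n3.key = -6  [A.live * 2 - 22]
22. n13.tag = true  [not A₀.tag]
23. n13.live = 4  [A₁.cnt - 10]
24. n14.live = true  [terminal]
25. n15.live = false  [terminal]
26. n16.cnt = true  [terminal]
27. n13.cnt = -8  [A.live - 12]
28. n13.key = 20  [A.live * 3 + 8]
29. n2.cnt = 11  [A₁.cnt - 3]
30. n2.key = 0  [A₁.key + 6]
31. n17.live = false  [terminal]
32. n0.off = 18  [(if b.live then g.tag else S.wid) - 10]
33. n0.cnt = "xy"  ["xy"]
34. n0.acc = "xw"  ["xw"]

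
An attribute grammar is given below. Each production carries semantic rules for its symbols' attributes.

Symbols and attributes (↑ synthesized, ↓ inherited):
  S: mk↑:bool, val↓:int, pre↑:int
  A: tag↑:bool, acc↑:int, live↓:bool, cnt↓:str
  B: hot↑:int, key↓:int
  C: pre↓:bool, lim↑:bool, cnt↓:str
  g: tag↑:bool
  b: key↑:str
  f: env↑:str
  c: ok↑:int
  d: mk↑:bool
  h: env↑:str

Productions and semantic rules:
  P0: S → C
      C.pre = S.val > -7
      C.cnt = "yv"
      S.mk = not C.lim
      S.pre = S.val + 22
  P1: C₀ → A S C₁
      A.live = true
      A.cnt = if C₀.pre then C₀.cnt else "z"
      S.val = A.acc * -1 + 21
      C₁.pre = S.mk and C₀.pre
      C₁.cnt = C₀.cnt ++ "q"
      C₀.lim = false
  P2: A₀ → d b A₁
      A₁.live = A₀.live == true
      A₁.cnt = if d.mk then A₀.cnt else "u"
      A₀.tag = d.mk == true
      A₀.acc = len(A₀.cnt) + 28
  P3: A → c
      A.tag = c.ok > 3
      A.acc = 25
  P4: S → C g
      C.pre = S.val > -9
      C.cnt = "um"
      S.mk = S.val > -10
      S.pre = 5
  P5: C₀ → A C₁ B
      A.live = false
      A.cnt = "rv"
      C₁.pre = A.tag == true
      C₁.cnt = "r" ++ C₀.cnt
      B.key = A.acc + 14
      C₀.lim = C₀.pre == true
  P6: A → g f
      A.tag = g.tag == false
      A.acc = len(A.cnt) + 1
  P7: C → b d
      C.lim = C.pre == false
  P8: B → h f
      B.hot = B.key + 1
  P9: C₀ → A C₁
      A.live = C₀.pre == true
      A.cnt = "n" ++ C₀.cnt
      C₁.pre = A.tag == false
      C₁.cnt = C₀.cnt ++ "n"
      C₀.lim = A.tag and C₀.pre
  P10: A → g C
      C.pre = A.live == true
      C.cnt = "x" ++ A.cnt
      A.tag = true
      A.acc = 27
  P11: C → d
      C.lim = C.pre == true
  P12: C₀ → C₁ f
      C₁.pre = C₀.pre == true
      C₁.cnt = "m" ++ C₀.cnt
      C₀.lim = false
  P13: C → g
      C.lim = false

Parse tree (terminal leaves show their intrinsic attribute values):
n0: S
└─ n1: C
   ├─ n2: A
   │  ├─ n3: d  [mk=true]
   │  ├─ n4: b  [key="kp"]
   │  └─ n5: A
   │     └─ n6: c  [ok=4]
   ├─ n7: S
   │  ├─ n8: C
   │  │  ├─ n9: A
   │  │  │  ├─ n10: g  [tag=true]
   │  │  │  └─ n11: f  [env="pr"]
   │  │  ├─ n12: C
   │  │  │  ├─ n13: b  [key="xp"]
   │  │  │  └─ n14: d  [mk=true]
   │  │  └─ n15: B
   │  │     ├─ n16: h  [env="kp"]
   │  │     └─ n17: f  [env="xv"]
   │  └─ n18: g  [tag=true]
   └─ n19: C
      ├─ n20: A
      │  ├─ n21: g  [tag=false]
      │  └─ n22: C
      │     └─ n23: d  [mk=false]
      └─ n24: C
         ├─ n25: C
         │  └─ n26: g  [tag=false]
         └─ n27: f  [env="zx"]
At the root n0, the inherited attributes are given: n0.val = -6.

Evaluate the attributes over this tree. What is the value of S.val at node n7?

-9

1. n0.val = -6  [given at root]
2. n1.pre = true  [S.val > -7]
3. n1.cnt = "yv"  ["yv"]
4. n2.live = true  [true]
5. n2.cnt = "yv"  [if C₀.pre then C₀.cnt else "z"]
6. n3.mk = true  [terminal]
7. n4.key = "kp"  [terminal]
8. n5.live = true  [A₀.live == true]
9. n5.cnt = "yv"  [if d.mk then A₀.cnt else "u"]
10. n6.ok = 4  [terminal]
11. n5.tag = true  [c.ok > 3]
12. n5.acc = 25  [25]
13. n2.tag = true  [d.mk == true]
14. n2.acc = 30  [len(A₀.cnt) + 28]
15. n7.val = -9  [A.acc * -1 + 21]
16. n8.pre = false  [S.val > -9]
17. n8.cnt = "um"  ["um"]
18. n9.live = false  [false]
19. n9.cnt = "rv"  ["rv"]
20. n10.tag = true  [terminal]
21. n11.env = "pr"  [terminal]
22. n9.tag = false  [g.tag == false]
23. n9.acc = 3  [len(A.cnt) + 1]
24. n12.pre = false  [A.tag == true]
25. n12.cnt = "rum"  ["r" ++ C₀.cnt]
26. n13.key = "xp"  [terminal]
27. n14.mk = true  [terminal]
28. n12.lim = true  [C.pre == false]
29. n15.key = 17  [A.acc + 14]
30. n16.env = "kp"  [terminal]
31. n17.env = "xv"  [terminal]
32. n15.hot = 18  [B.key + 1]
33. n8.lim = false  [C₀.pre == true]
34. n18.tag = true  [terminal]
35. n7.mk = true  [S.val > -10]
36. n7.pre = 5  [5]
37. n19.pre = true  [S.mk and C₀.pre]
38. n19.cnt = "yvq"  [C₀.cnt ++ "q"]
39. n20.live = true  [C₀.pre == true]
40. n20.cnt = "nyvq"  ["n" ++ C₀.cnt]
41. n21.tag = false  [terminal]
42. n22.pre = true  [A.live == true]
43. n22.cnt = "xnyvq"  ["x" ++ A.cnt]
44. n23.mk = false  [terminal]
45. n22.lim = true  [C.pre == true]
46. n20.tag = true  [true]
47. n20.acc = 27  [27]
48. n24.pre = false  [A.tag == false]
49. n24.cnt = "yvqn"  [C₀.cnt ++ "n"]
50. n25.pre = false  [C₀.pre == true]
51. n25.cnt = "myvqn"  ["m" ++ C₀.cnt]
52. n26.tag = false  [terminal]
53. n25.lim = false  [false]
54. n27.env = "zx"  [terminal]
55. n24.lim = false  [false]
56. n19.lim = true  [A.tag and C₀.pre]
57. n1.lim = false  [false]
58. n0.mk = true  [not C.lim]
59. n0.pre = 16  [S.val + 22]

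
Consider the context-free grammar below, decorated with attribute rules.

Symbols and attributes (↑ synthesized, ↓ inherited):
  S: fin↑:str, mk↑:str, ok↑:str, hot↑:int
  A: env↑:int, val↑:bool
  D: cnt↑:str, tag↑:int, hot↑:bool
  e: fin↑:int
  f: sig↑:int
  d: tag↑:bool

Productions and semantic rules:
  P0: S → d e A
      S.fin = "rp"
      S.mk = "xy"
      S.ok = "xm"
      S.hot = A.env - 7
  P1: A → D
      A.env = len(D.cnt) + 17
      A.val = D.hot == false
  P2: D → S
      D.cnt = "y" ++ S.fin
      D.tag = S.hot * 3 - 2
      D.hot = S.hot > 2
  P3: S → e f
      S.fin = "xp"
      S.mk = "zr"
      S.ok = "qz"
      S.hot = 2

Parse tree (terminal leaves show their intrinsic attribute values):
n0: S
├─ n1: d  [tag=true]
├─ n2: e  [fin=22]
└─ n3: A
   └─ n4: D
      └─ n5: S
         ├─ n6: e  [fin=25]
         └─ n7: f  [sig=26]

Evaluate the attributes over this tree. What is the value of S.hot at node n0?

13

1. n1.tag = true  [terminal]
2. n2.fin = 22  [terminal]
3. n6.fin = 25  [terminal]
4. n7.sig = 26  [terminal]
5. n5.fin = "xp"  ["xp"]
6. n5.mk = "zr"  ["zr"]
7. n5.ok = "qz"  ["qz"]
8. n5.hot = 2  [2]
9. n4.cnt = "yxp"  ["y" ++ S.fin]
10. n4.tag = 4  [S.hot * 3 - 2]
11. n4.hot = false  [S.hot > 2]
12. n3.env = 20  [len(D.cnt) + 17]
13. n3.val = true  [D.hot == false]
14. n0.fin = "rp"  ["rp"]
15. n0.mk = "xy"  ["xy"]
16. n0.ok = "xm"  ["xm"]
17. n0.hot = 13  [A.env - 7]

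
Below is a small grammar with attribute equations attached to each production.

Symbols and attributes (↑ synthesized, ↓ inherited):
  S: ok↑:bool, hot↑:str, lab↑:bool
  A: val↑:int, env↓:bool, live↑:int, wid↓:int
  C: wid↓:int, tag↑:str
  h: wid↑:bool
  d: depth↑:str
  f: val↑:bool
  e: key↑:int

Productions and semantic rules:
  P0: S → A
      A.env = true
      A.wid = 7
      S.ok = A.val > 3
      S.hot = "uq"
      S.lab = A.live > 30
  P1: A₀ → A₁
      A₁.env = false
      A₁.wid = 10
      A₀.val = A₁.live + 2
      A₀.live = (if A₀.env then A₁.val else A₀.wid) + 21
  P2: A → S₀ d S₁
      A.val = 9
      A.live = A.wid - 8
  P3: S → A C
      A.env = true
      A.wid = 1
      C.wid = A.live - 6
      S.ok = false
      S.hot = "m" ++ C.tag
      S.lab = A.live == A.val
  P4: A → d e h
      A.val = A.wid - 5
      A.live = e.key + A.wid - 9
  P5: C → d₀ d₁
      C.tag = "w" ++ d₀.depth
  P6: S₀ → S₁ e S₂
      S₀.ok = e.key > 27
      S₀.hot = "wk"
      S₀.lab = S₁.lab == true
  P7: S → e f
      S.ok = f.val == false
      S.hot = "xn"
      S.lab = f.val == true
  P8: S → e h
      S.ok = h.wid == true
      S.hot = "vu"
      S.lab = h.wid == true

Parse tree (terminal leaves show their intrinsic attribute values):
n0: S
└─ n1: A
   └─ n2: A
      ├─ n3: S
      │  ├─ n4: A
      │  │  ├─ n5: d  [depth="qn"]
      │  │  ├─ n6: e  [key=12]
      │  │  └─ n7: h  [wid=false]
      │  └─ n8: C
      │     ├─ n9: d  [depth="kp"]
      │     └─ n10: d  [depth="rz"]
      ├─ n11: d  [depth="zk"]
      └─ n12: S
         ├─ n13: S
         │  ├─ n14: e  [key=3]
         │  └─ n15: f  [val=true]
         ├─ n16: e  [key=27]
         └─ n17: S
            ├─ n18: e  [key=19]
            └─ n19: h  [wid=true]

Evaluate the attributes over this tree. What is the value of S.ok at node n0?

true

1. n1.env = true  [true]
2. n1.wid = 7  [7]
3. n2.env = false  [false]
4. n2.wid = 10  [10]
5. n4.env = true  [true]
6. n4.wid = 1  [1]
7. n5.depth = "qn"  [terminal]
8. n6.key = 12  [terminal]
9. n7.wid = false  [terminal]
10. n4.val = -4  [A.wid - 5]
11. n4.live = 4  [e.key + A.wid - 9]
12. n8.wid = -2  [A.live - 6]
13. n9.depth = "kp"  [terminal]
14. n10.depth = "rz"  [terminal]
15. n8.tag = "wkp"  ["w" ++ d₀.depth]
16. n3.ok = false  [false]
17. n3.hot = "mwkp"  ["m" ++ C.tag]
18. n3.lab = false  [A.live == A.val]
19. n11.depth = "zk"  [terminal]
20. n14.key = 3  [terminal]
21. n15.val = true  [terminal]
22. n13.ok = false  [f.val == false]
23. n13.hot = "xn"  ["xn"]
24. n13.lab = true  [f.val == true]
25. n16.key = 27  [terminal]
26. n18.key = 19  [terminal]
27. n19.wid = true  [terminal]
28. n17.ok = true  [h.wid == true]
29. n17.hot = "vu"  ["vu"]
30. n17.lab = true  [h.wid == true]
31. n12.ok = false  [e.key > 27]
32. n12.hot = "wk"  ["wk"]
33. n12.lab = true  [S₁.lab == true]
34. n2.val = 9  [9]
35. n2.live = 2  [A.wid - 8]
36. n1.val = 4  [A₁.live + 2]
37. n1.live = 30  [(if A₀.env then A₁.val else A₀.wid) + 21]
38. n0.ok = true  [A.val > 3]
39. n0.hot = "uq"  ["uq"]
40. n0.lab = false  [A.live > 30]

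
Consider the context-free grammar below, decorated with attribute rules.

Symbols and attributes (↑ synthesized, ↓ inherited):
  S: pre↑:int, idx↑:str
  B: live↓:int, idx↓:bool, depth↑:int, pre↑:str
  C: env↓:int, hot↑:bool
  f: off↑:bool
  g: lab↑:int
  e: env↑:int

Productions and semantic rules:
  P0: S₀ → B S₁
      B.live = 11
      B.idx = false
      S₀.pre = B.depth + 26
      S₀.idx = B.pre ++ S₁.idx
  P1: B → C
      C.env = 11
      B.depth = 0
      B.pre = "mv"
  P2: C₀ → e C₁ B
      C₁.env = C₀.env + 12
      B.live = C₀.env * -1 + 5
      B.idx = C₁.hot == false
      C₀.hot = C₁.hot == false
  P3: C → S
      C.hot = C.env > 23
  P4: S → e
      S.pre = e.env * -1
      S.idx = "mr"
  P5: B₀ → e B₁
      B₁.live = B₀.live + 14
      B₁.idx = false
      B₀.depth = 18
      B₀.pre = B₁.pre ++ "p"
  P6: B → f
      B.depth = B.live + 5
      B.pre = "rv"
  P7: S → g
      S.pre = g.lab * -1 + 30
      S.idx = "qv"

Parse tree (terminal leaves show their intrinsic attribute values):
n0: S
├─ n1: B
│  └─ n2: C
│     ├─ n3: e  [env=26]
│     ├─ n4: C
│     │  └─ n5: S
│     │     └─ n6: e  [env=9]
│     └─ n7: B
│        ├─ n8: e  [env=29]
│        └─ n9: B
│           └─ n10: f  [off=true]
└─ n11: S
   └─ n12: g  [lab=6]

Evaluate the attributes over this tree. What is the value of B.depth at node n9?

1. n1.live = 11  [11]
2. n1.idx = false  [false]
3. n2.env = 11  [11]
4. n3.env = 26  [terminal]
5. n4.env = 23  [C₀.env + 12]
6. n6.env = 9  [terminal]
7. n5.pre = -9  [e.env * -1]
8. n5.idx = "mr"  ["mr"]
9. n4.hot = false  [C.env > 23]
10. n7.live = -6  [C₀.env * -1 + 5]
11. n7.idx = true  [C₁.hot == false]
12. n8.env = 29  [terminal]
13. n9.live = 8  [B₀.live + 14]
14. n9.idx = false  [false]
15. n10.off = true  [terminal]
16. n9.depth = 13  [B.live + 5]
17. n9.pre = "rv"  ["rv"]
18. n7.depth = 18  [18]
19. n7.pre = "rvp"  [B₁.pre ++ "p"]
20. n2.hot = true  [C₁.hot == false]
21. n1.depth = 0  [0]
22. n1.pre = "mv"  ["mv"]
23. n12.lab = 6  [terminal]
24. n11.pre = 24  [g.lab * -1 + 30]
25. n11.idx = "qv"  ["qv"]
26. n0.pre = 26  [B.depth + 26]
27. n0.idx = "mvqv"  [B.pre ++ S₁.idx]

13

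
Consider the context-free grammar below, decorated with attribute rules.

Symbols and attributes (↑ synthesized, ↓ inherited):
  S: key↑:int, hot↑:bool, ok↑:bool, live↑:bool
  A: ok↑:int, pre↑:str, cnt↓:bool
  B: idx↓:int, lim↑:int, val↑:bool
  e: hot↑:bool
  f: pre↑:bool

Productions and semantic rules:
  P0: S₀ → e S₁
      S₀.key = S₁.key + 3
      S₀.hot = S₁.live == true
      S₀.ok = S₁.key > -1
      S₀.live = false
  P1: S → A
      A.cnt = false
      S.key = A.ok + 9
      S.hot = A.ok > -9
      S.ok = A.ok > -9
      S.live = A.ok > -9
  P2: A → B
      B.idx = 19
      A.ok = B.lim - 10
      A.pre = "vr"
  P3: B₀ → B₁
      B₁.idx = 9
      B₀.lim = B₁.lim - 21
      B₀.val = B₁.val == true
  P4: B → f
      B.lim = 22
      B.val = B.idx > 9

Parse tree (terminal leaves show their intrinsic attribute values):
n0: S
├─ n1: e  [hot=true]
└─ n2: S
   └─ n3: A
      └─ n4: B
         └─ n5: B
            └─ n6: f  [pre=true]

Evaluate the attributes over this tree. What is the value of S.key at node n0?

3

1. n1.hot = true  [terminal]
2. n3.cnt = false  [false]
3. n4.idx = 19  [19]
4. n5.idx = 9  [9]
5. n6.pre = true  [terminal]
6. n5.lim = 22  [22]
7. n5.val = false  [B.idx > 9]
8. n4.lim = 1  [B₁.lim - 21]
9. n4.val = false  [B₁.val == true]
10. n3.ok = -9  [B.lim - 10]
11. n3.pre = "vr"  ["vr"]
12. n2.key = 0  [A.ok + 9]
13. n2.hot = false  [A.ok > -9]
14. n2.ok = false  [A.ok > -9]
15. n2.live = false  [A.ok > -9]
16. n0.key = 3  [S₁.key + 3]
17. n0.hot = false  [S₁.live == true]
18. n0.ok = true  [S₁.key > -1]
19. n0.live = false  [false]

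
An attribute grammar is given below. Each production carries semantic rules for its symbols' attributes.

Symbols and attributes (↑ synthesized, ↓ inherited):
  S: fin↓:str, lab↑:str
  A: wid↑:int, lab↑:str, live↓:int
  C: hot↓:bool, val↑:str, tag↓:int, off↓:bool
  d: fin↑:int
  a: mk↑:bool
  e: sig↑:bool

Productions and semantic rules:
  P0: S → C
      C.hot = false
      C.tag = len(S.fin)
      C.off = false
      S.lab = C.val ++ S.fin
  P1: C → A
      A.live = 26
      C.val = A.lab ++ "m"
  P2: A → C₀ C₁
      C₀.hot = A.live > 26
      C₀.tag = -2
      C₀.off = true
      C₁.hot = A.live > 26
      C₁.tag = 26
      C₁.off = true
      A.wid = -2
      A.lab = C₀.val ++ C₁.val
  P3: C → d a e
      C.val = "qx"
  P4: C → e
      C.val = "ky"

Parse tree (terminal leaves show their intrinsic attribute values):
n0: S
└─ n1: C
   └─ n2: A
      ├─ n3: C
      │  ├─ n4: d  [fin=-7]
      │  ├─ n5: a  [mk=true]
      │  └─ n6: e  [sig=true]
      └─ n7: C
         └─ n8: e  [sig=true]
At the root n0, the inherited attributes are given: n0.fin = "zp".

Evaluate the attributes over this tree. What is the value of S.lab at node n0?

1. n0.fin = "zp"  [given at root]
2. n1.hot = false  [false]
3. n1.tag = 2  [len(S.fin)]
4. n1.off = false  [false]
5. n2.live = 26  [26]
6. n3.hot = false  [A.live > 26]
7. n3.tag = -2  [-2]
8. n3.off = true  [true]
9. n4.fin = -7  [terminal]
10. n5.mk = true  [terminal]
11. n6.sig = true  [terminal]
12. n3.val = "qx"  ["qx"]
13. n7.hot = false  [A.live > 26]
14. n7.tag = 26  [26]
15. n7.off = true  [true]
16. n8.sig = true  [terminal]
17. n7.val = "ky"  ["ky"]
18. n2.wid = -2  [-2]
19. n2.lab = "qxky"  [C₀.val ++ C₁.val]
20. n1.val = "qxkym"  [A.lab ++ "m"]
21. n0.lab = "qxkymzp"  [C.val ++ S.fin]

"qxkymzp"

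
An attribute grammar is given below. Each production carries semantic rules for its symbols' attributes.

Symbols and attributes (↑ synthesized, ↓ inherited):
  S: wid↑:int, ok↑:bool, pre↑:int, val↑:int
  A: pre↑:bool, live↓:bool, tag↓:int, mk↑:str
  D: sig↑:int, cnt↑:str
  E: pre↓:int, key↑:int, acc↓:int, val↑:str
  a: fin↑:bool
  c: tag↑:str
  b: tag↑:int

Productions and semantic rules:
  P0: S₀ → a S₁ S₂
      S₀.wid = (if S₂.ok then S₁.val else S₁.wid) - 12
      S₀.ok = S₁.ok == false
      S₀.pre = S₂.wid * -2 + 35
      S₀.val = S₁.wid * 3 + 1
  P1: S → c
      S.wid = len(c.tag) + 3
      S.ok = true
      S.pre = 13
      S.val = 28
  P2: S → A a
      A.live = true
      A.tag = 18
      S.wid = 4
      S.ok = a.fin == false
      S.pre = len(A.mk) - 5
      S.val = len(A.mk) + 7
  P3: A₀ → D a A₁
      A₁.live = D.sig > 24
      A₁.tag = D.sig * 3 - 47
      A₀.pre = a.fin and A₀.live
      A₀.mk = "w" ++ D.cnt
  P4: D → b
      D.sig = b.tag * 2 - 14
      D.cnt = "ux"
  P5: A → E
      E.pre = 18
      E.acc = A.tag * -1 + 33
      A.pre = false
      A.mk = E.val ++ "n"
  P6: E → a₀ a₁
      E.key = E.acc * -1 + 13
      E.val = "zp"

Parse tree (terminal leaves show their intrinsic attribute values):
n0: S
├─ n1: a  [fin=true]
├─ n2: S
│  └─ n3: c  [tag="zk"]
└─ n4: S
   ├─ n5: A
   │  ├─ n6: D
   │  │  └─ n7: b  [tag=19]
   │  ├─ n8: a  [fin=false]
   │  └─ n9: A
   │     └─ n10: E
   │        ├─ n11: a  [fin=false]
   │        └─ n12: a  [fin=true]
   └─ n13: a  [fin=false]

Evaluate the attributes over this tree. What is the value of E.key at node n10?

1. n1.fin = true  [terminal]
2. n3.tag = "zk"  [terminal]
3. n2.wid = 5  [len(c.tag) + 3]
4. n2.ok = true  [true]
5. n2.pre = 13  [13]
6. n2.val = 28  [28]
7. n5.live = true  [true]
8. n5.tag = 18  [18]
9. n7.tag = 19  [terminal]
10. n6.sig = 24  [b.tag * 2 - 14]
11. n6.cnt = "ux"  ["ux"]
12. n8.fin = false  [terminal]
13. n9.live = false  [D.sig > 24]
14. n9.tag = 25  [D.sig * 3 - 47]
15. n10.pre = 18  [18]
16. n10.acc = 8  [A.tag * -1 + 33]
17. n11.fin = false  [terminal]
18. n12.fin = true  [terminal]
19. n10.key = 5  [E.acc * -1 + 13]
20. n10.val = "zp"  ["zp"]
21. n9.pre = false  [false]
22. n9.mk = "zpn"  [E.val ++ "n"]
23. n5.pre = false  [a.fin and A₀.live]
24. n5.mk = "wux"  ["w" ++ D.cnt]
25. n13.fin = false  [terminal]
26. n4.wid = 4  [4]
27. n4.ok = true  [a.fin == false]
28. n4.pre = -2  [len(A.mk) - 5]
29. n4.val = 10  [len(A.mk) + 7]
30. n0.wid = 16  [(if S₂.ok then S₁.val else S₁.wid) - 12]
31. n0.ok = false  [S₁.ok == false]
32. n0.pre = 27  [S₂.wid * -2 + 35]
33. n0.val = 16  [S₁.wid * 3 + 1]

5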